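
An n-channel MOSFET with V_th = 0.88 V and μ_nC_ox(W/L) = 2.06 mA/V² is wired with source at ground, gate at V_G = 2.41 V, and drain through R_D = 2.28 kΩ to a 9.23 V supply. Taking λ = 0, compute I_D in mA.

I_D = 2.41 mA

V_GS = V_G = 2.41 V, so V_ov = 2.41 − 0.88 = 1.53 V.
Assume saturation: I_D = ½ k_n V_ov² = 0.5 × 2.06 × 1.53² = 2.41 mA, giving V_DS = V_DD − I_D R_D = 9.23 − 2.41 × 2.28 = 3.73 V.
V_DS = 3.73 V ≥ V_ov = 1.53 V, confirming saturation.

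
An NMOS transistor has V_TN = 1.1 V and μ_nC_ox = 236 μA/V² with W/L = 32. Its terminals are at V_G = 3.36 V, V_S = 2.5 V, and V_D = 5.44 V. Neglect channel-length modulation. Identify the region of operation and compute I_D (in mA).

V_GS = V_G − V_S = 3.36 − 2.5 = 0.86 V; V_DS = V_D − V_S = 5.44 − 2.5 = 2.94 V.
V_GS = 0.86 V < V_TN = 1.1 V, so the transistor is in cutoff.

Cutoff; I_D = 0 mA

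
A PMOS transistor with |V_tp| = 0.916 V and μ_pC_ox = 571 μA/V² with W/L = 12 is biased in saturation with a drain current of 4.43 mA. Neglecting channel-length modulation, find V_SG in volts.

V_SG = 2.05 V

k_p = μ_pC_ox · (W/L) = 6.852 mA/V².
In saturation I_D = ½ k_p (V_SG − |V_tp|)², so V_SG − |V_tp| = √(2 I_D / k_p) = √(2 × 4.43 / 6.852) = 1.14 V.
V_SG = 0.916 + 1.14 = 2.05 V.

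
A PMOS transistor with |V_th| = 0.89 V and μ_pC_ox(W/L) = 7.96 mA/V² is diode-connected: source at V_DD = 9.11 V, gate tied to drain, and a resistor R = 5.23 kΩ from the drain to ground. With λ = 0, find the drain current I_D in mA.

I_D = 1.46 mA

With gate tied to drain, V_SG = V_SD ≥ V_SG − |V_th|, so the device is in saturation.
KCL at the drain: ½ k_p (V_SG − |V_th|)² = (V_DD − V_SG)/R.
Let x = V_SG − 0.89. Then 20.8 x² + x − 8.22 = 0, giving x = 0.605 V (positive root), so V_SG = 1.49 V.
I_D = (V_DD − V_SG)/R = (9.11 − 1.49) / 5.23 = 1.46 mA.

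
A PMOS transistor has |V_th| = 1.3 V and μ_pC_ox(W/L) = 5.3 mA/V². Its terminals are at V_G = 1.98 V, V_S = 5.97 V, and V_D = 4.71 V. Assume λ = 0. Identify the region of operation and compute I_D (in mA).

V_SG = V_S − V_G = 5.97 − 1.98 = 3.99 V; V_SD = V_S − V_D = 5.97 − 4.71 = 1.26 V.
V_ov = V_SG − |V_th| = 3.99 − 1.3 = 2.69 V.
Since V_SD = 1.26 V < V_ov = 2.69 V, the device is in the triode region.
I_D = k_p [V_ov · V_SD − ½ V_SD²] = 5.3 × [2.69 × 1.26 − 0.5 × 1.26²] = 13.8 mA.

Triode; I_D = 13.8 mA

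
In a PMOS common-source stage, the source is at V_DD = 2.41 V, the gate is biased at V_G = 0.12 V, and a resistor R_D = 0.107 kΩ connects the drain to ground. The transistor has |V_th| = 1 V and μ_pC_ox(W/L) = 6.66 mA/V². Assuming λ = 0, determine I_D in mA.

V_SG = V_DD − V_G = 2.41 − 0.12 = 2.29 V, so V_ov = 2.29 − 1 = 1.29 V.
Assume saturation: I_D = ½ k_p V_ov² = 0.5 × 6.66 × 1.29² = 5.54 mA, giving V_SD = V_DD − I_D R_D = 2.41 − 5.54 × 0.107 = 1.82 V.
V_SD = 1.82 V ≥ V_ov = 1.29 V, confirming saturation.

I_D = 5.54 mA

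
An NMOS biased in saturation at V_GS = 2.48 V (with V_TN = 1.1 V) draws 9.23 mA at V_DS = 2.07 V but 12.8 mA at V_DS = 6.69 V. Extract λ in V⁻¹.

With V_GS fixed, I_D ∝ (1 + λ V_DS) in saturation, so I_D2/I_D1 = (1 + λ V_DS2)/(1 + λ V_DS1).
12.8/9.23 = 1.387 = (1 + 6.69 λ)/(1 + 2.07 λ).
Solving: λ (I_D1 V_DS2 − I_D2 V_DS1) = I_D2 − I_D1, so λ = (12.8 − 9.23) / (9.23 × 6.69 − 12.8 × 2.07) = 3.57 / 35.3 = 0.101 V⁻¹.

λ = 0.101 V⁻¹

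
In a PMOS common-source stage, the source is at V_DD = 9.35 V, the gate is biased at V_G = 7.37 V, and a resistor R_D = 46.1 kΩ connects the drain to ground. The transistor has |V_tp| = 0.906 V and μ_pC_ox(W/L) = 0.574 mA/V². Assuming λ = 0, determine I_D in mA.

V_SG = V_DD − V_G = 9.35 − 7.37 = 1.98 V, so V_ov = 1.98 − 0.906 = 1.07 V.
Assume saturation: I_D = ½ k_p V_ov² = 0.5 × 0.574 × 1.07² = 0.331 mA, giving V_SD = V_DD − I_D R_D = 9.35 − 0.331 × 46.1 = -5.91 V.
But -5.91 V < V_ov = 1.07 V, so the device is actually in triode.
In triode I_D = k_p[V_ov V_SD − ½ V_SD²] and I_D = (V_DD − V_SD)/R_D. Equating: 13.2 V_SD² − 29.42 V_SD + 9.35 = 0, giving V_SD = 0.384 V (the root below V_ov).
I_D = (9.35 − 0.384) / 46.1 = 0.194 mA.

I_D = 0.194 mA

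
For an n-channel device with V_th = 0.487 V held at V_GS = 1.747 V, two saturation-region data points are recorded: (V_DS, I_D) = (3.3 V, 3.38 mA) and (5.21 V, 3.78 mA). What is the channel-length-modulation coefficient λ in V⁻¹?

λ = 0.0779 V⁻¹

With V_GS fixed, I_D ∝ (1 + λ V_DS) in saturation, so I_D2/I_D1 = (1 + λ V_DS2)/(1 + λ V_DS1).
3.78/3.38 = 1.118 = (1 + 5.21 λ)/(1 + 3.3 λ).
Solving: λ (I_D1 V_DS2 − I_D2 V_DS1) = I_D2 − I_D1, so λ = (3.78 − 3.38) / (3.38 × 5.21 − 3.78 × 3.3) = 0.4 / 5.14 = 0.0779 V⁻¹.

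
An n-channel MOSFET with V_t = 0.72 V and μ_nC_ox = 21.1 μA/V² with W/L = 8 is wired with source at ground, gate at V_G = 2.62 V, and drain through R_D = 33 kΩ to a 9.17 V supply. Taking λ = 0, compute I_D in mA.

V_GS = V_G = 2.62 V, so V_ov = 2.62 − 0.72 = 1.9 V.
k_n = μ_nC_ox · (W/L) = 0.1688 mA/V².
Assume saturation: I_D = ½ k_n V_ov² = 0.5 × 0.1688 × 1.9² = 0.305 mA, giving V_DS = V_DD − I_D R_D = 9.17 − 0.305 × 33 = -0.885 V.
But -0.885 V < V_ov = 1.9 V, so the device is actually in triode.
In triode I_D = k_n[V_ov V_DS − ½ V_DS²] and I_D = (V_DD − V_DS)/R_D. Equating: 2.79 V_DS² − 11.58 V_DS + 9.17 = 0, giving V_DS = 1.06 V (the root below V_ov).
I_D = (9.17 − 1.06) / 33 = 0.246 mA.

I_D = 0.246 mA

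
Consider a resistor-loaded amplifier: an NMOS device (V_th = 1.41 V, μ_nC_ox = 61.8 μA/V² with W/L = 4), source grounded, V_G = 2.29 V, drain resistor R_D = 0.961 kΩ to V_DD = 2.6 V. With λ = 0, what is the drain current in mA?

I_D = 0.0957 mA

V_GS = V_G = 2.29 V, so V_ov = 2.29 − 1.41 = 0.88 V.
k_n = μ_nC_ox · (W/L) = 0.2472 mA/V².
Assume saturation: I_D = ½ k_n V_ov² = 0.5 × 0.2472 × 0.88² = 0.0957 mA, giving V_DS = V_DD − I_D R_D = 2.6 − 0.0957 × 0.961 = 2.51 V.
V_DS = 2.51 V ≥ V_ov = 0.88 V, confirming saturation.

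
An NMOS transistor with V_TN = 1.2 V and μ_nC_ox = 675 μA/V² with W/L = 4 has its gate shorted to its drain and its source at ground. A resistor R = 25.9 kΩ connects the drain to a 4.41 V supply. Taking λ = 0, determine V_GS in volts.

With gate tied to drain, V_GS = V_DS ≥ V_GS − V_TN, so the device is in saturation.
k_n = μ_nC_ox · (W/L) = 2.7 mA/V².
KCL at the drain: ½ k_n (V_GS − V_TN)² = (V_DD − V_GS)/R.
Let x = V_GS − 1.2. Then 35 x² + x − 3.21 = 0, giving x = 0.289 V (positive root), so V_GS = 1.49 V.
I_D = (V_DD − V_GS)/R = (4.41 − 1.49) / 25.9 = 0.113 mA.

V_GS = 1.49 V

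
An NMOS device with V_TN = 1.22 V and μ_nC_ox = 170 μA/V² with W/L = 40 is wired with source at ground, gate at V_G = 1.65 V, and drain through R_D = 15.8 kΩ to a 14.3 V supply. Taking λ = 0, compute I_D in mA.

I_D = 0.629 mA

V_GS = V_G = 1.65 V, so V_ov = 1.65 − 1.22 = 0.43 V.
k_n = μ_nC_ox · (W/L) = 6.8 mA/V².
Assume saturation: I_D = ½ k_n V_ov² = 0.5 × 6.8 × 0.43² = 0.629 mA, giving V_DS = V_DD − I_D R_D = 14.3 − 0.629 × 15.8 = 4.37 V.
V_DS = 4.37 V ≥ V_ov = 0.43 V, confirming saturation.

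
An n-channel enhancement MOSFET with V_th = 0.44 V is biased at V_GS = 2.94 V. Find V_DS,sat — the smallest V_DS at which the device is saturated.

The boundary between triode and saturation is V_DS = V_GS − V_th = V_ov.
V_ov = 2.94 − 0.44 = 2.5 V.

V_DS,sat = 2.50 V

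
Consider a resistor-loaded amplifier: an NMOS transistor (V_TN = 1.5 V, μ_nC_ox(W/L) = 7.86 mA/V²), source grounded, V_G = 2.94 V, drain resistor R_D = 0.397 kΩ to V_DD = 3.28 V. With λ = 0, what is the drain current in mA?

I_D = 6.34 mA

V_GS = V_G = 2.94 V, so V_ov = 2.94 − 1.5 = 1.44 V.
Assume saturation: I_D = ½ k_n V_ov² = 0.5 × 7.86 × 1.44² = 8.15 mA, giving V_DS = V_DD − I_D R_D = 3.28 − 8.15 × 0.397 = 0.0447 V.
But 0.0447 V < V_ov = 1.44 V, so the device is actually in triode.
In triode I_D = k_n[V_ov V_DS − ½ V_DS²] and I_D = (V_DD − V_DS)/R_D. Equating: 1.56 V_DS² − 5.493 V_DS + 3.28 = 0, giving V_DS = 0.762 V (the root below V_ov).
I_D = (3.28 − 0.762) / 0.397 = 6.34 mA.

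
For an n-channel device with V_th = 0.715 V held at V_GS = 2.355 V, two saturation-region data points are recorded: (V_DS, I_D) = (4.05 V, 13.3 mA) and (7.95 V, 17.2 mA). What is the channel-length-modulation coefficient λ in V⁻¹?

λ = 0.108 V⁻¹

With V_GS fixed, I_D ∝ (1 + λ V_DS) in saturation, so I_D2/I_D1 = (1 + λ V_DS2)/(1 + λ V_DS1).
17.2/13.3 = 1.293 = (1 + 7.95 λ)/(1 + 4.05 λ).
Solving: λ (I_D1 V_DS2 − I_D2 V_DS1) = I_D2 − I_D1, so λ = (17.2 − 13.3) / (13.3 × 7.95 − 17.2 × 4.05) = 3.9 / 36.1 = 0.108 V⁻¹.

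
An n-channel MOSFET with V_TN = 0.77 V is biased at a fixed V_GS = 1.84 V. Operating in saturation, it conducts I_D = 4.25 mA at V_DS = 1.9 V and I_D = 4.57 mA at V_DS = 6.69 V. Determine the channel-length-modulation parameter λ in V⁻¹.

With V_GS fixed, I_D ∝ (1 + λ V_DS) in saturation, so I_D2/I_D1 = (1 + λ V_DS2)/(1 + λ V_DS1).
4.57/4.25 = 1.075 = (1 + 6.69 λ)/(1 + 1.9 λ).
Solving: λ (I_D1 V_DS2 − I_D2 V_DS1) = I_D2 − I_D1, so λ = (4.57 − 4.25) / (4.25 × 6.69 − 4.57 × 1.9) = 0.32 / 19.7 = 0.0162 V⁻¹.

λ = 0.0162 V⁻¹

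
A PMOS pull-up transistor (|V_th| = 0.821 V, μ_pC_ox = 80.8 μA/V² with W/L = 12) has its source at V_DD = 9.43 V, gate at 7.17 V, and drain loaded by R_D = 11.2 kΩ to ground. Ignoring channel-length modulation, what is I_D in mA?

I_D = 0.775 mA

V_SG = V_DD − V_G = 9.43 − 7.17 = 2.26 V, so V_ov = 2.26 − 0.821 = 1.44 V.
k_p = μ_pC_ox · (W/L) = 0.9696 mA/V².
Assume saturation: I_D = ½ k_p V_ov² = 0.5 × 0.9696 × 1.44² = 1 mA, giving V_SD = V_DD − I_D R_D = 9.43 − 1 × 11.2 = -1.81 V.
But -1.81 V < V_ov = 1.44 V, so the device is actually in triode.
In triode I_D = k_p[V_ov V_SD − ½ V_SD²] and I_D = (V_DD − V_SD)/R_D. Equating: 5.43 V_SD² − 16.63 V_SD + 9.43 = 0, giving V_SD = 0.752 V (the root below V_ov).
I_D = (9.43 − 0.752) / 11.2 = 0.775 mA.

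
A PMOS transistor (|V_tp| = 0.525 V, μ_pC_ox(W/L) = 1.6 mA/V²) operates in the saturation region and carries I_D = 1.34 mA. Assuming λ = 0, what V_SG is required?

V_SG = 1.82 V

In saturation I_D = ½ k_p (V_SG − |V_tp|)², so V_SG − |V_tp| = √(2 I_D / k_p) = √(2 × 1.34 / 1.6) = 1.29 V.
V_SG = 0.525 + 1.29 = 1.82 V.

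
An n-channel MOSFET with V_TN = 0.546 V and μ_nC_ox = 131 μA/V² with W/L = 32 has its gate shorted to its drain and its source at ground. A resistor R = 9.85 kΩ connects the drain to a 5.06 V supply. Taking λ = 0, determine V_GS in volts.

V_GS = 0.990 V

With gate tied to drain, V_GS = V_DS ≥ V_GS − V_TN, so the device is in saturation.
k_n = μ_nC_ox · (W/L) = 4.192 mA/V².
KCL at the drain: ½ k_n (V_GS − V_TN)² = (V_DD − V_GS)/R.
Let x = V_GS − 0.546. Then 20.6 x² + x − 4.514 = 0, giving x = 0.444 V (positive root), so V_GS = 0.99 V.
I_D = (V_DD − V_GS)/R = (5.06 − 0.99) / 9.85 = 0.413 mA.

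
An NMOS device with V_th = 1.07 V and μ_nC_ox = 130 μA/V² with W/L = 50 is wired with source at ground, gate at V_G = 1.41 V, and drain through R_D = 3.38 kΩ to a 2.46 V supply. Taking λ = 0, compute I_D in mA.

I_D = 0.376 mA

V_GS = V_G = 1.41 V, so V_ov = 1.41 − 1.07 = 0.34 V.
k_n = μ_nC_ox · (W/L) = 6.5 mA/V².
Assume saturation: I_D = ½ k_n V_ov² = 0.5 × 6.5 × 0.34² = 0.376 mA, giving V_DS = V_DD − I_D R_D = 2.46 − 0.376 × 3.38 = 1.19 V.
V_DS = 1.19 V ≥ V_ov = 0.34 V, confirming saturation.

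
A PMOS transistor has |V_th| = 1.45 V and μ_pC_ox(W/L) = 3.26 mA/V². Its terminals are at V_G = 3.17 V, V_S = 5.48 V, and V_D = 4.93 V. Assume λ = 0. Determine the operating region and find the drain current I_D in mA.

V_SG = V_S − V_G = 5.48 − 3.17 = 2.31 V; V_SD = V_S − V_D = 5.48 − 4.93 = 0.55 V.
V_ov = V_SG − |V_th| = 2.31 − 1.45 = 0.86 V.
Since V_SD = 0.55 V < V_ov = 0.86 V, the device is in the triode region.
I_D = k_p [V_ov · V_SD − ½ V_SD²] = 3.26 × [0.86 × 0.55 − 0.5 × 0.55²] = 1.05 mA.

Triode; I_D = 1.05 mA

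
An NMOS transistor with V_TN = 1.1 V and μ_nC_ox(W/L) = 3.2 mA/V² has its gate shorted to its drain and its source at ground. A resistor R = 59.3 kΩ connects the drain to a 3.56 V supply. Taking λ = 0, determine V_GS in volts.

V_GS = 1.26 V

With gate tied to drain, V_GS = V_DS ≥ V_GS − V_TN, so the device is in saturation.
KCL at the drain: ½ k_n (V_GS − V_TN)² = (V_DD − V_GS)/R.
Let x = V_GS − 1.1. Then 94.9 x² + x − 2.46 = 0, giving x = 0.156 V (positive root), so V_GS = 1.26 V.
I_D = (V_DD − V_GS)/R = (3.56 − 1.26) / 59.3 = 0.0389 mA.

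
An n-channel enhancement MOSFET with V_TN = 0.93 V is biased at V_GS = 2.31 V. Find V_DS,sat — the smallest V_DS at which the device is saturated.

V_DS,sat = 1.38 V

The boundary between triode and saturation is V_DS = V_GS − V_TN = V_ov.
V_ov = 2.31 − 0.93 = 1.38 V.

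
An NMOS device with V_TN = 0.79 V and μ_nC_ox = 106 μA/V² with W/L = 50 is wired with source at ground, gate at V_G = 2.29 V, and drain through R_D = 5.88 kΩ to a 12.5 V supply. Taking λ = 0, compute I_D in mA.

V_GS = V_G = 2.29 V, so V_ov = 2.29 − 0.79 = 1.5 V.
k_n = μ_nC_ox · (W/L) = 5.3 mA/V².
Assume saturation: I_D = ½ k_n V_ov² = 0.5 × 5.3 × 1.5² = 5.96 mA, giving V_DS = V_DD − I_D R_D = 12.5 − 5.96 × 5.88 = -22.6 V.
But -22.6 V < V_ov = 1.5 V, so the device is actually in triode.
In triode I_D = k_n[V_ov V_DS − ½ V_DS²] and I_D = (V_DD − V_DS)/R_D. Equating: 15.6 V_DS² − 47.75 V_DS + 12.5 = 0, giving V_DS = 0.289 V (the root below V_ov).
I_D = (12.5 − 0.289) / 5.88 = 2.08 mA.

I_D = 2.08 mA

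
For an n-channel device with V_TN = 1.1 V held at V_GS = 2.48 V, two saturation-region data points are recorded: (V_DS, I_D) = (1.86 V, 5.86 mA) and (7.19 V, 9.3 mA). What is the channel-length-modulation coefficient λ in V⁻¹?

With V_GS fixed, I_D ∝ (1 + λ V_DS) in saturation, so I_D2/I_D1 = (1 + λ V_DS2)/(1 + λ V_DS1).
9.3/5.86 = 1.587 = (1 + 7.19 λ)/(1 + 1.86 λ).
Solving: λ (I_D1 V_DS2 − I_D2 V_DS1) = I_D2 − I_D1, so λ = (9.3 − 5.86) / (5.86 × 7.19 − 9.3 × 1.86) = 3.44 / 24.8 = 0.139 V⁻¹.

λ = 0.139 V⁻¹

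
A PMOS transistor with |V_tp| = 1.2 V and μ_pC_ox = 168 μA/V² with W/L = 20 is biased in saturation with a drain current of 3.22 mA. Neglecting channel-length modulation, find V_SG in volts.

k_p = μ_pC_ox · (W/L) = 3.36 mA/V².
In saturation I_D = ½ k_p (V_SG − |V_tp|)², so V_SG − |V_tp| = √(2 I_D / k_p) = √(2 × 3.22 / 3.36) = 1.38 V.
V_SG = 1.2 + 1.38 = 2.58 V.

V_SG = 2.58 V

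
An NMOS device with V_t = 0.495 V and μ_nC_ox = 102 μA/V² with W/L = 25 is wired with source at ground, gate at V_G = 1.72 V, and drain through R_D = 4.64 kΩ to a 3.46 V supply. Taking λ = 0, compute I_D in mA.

I_D = 0.693 mA

V_GS = V_G = 1.72 V, so V_ov = 1.72 − 0.495 = 1.23 V.
k_n = μ_nC_ox · (W/L) = 2.55 mA/V².
Assume saturation: I_D = ½ k_n V_ov² = 0.5 × 2.55 × 1.23² = 1.91 mA, giving V_DS = V_DD − I_D R_D = 3.46 − 1.91 × 4.64 = -5.42 V.
But -5.42 V < V_ov = 1.23 V, so the device is actually in triode.
In triode I_D = k_n[V_ov V_DS − ½ V_DS²] and I_D = (V_DD − V_DS)/R_D. Equating: 5.92 V_DS² − 15.49 V_DS + 3.46 = 0, giving V_DS = 0.247 V (the root below V_ov).
I_D = (3.46 − 0.247) / 4.64 = 0.693 mA.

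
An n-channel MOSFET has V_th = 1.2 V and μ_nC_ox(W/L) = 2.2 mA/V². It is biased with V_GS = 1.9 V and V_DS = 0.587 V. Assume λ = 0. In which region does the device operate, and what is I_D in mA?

V_ov = V_GS − V_th = 1.9 − 1.2 = 0.7 V.
Since V_DS = 0.587 V < V_ov = 0.7 V, the device is in the triode region.
I_D = k_n [V_ov · V_DS − ½ V_DS²] = 2.2 × [0.7 × 0.587 − 0.5 × 0.587²] = 0.525 mA.

Triode; I_D = 0.525 mA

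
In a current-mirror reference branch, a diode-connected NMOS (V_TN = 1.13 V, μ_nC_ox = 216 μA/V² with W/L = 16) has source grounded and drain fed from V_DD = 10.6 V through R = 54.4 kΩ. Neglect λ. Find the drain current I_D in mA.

With gate tied to drain, V_GS = V_DS ≥ V_GS − V_TN, so the device is in saturation.
k_n = μ_nC_ox · (W/L) = 3.456 mA/V².
KCL at the drain: ½ k_n (V_GS − V_TN)² = (V_DD − V_GS)/R.
Let x = V_GS − 1.13. Then 94 x² + x − 9.47 = 0, giving x = 0.312 V (positive root), so V_GS = 1.44 V.
I_D = (V_DD − V_GS)/R = (10.6 − 1.44) / 54.4 = 0.168 mA.

I_D = 0.168 mA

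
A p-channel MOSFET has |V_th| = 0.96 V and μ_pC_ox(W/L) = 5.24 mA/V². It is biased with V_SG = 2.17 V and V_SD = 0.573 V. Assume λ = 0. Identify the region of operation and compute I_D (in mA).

Triode; I_D = 2.77 mA

V_ov = V_SG − |V_th| = 2.17 − 0.96 = 1.21 V.
Since V_SD = 0.573 V < V_ov = 1.21 V, the device is in the triode region.
I_D = k_p [V_ov · V_SD − ½ V_SD²] = 5.24 × [1.21 × 0.573 − 0.5 × 0.573²] = 2.77 mA.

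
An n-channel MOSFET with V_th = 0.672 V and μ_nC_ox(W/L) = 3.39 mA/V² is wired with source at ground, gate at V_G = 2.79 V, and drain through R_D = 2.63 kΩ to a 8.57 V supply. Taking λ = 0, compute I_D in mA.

I_D = 3.07 mA

V_GS = V_G = 2.79 V, so V_ov = 2.79 − 0.672 = 2.12 V.
Assume saturation: I_D = ½ k_n V_ov² = 0.5 × 3.39 × 2.12² = 7.6 mA, giving V_DS = V_DD − I_D R_D = 8.57 − 7.6 × 2.63 = -11.4 V.
But -11.4 V < V_ov = 2.12 V, so the device is actually in triode.
In triode I_D = k_n[V_ov V_DS − ½ V_DS²] and I_D = (V_DD − V_DS)/R_D. Equating: 4.46 V_DS² − 19.88 V_DS + 8.57 = 0, giving V_DS = 0.483 V (the root below V_ov).
I_D = (8.57 − 0.483) / 2.63 = 3.07 mA.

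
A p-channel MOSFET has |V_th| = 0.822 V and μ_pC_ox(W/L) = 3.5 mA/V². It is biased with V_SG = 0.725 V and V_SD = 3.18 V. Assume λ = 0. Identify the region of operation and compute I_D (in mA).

V_SG = 0.725 V < |V_th| = 0.822 V, so the transistor is in cutoff.

Cutoff; I_D = 0 mA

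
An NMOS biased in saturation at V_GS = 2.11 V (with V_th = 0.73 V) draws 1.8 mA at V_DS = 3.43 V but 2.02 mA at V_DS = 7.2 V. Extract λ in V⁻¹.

With V_GS fixed, I_D ∝ (1 + λ V_DS) in saturation, so I_D2/I_D1 = (1 + λ V_DS2)/(1 + λ V_DS1).
2.02/1.8 = 1.122 = (1 + 7.2 λ)/(1 + 3.43 λ).
Solving: λ (I_D1 V_DS2 − I_D2 V_DS1) = I_D2 − I_D1, so λ = (2.02 − 1.8) / (1.8 × 7.2 − 2.02 × 3.43) = 0.22 / 6.03 = 0.0365 V⁻¹.

λ = 0.0365 V⁻¹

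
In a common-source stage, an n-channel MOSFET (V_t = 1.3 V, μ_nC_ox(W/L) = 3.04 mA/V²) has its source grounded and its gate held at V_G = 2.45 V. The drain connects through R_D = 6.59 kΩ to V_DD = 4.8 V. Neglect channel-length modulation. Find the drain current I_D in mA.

I_D = 0.695 mA

V_GS = V_G = 2.45 V, so V_ov = 2.45 − 1.3 = 1.15 V.
Assume saturation: I_D = ½ k_n V_ov² = 0.5 × 3.04 × 1.15² = 2.01 mA, giving V_DS = V_DD − I_D R_D = 4.8 − 2.01 × 6.59 = -8.45 V.
But -8.45 V < V_ov = 1.15 V, so the device is actually in triode.
In triode I_D = k_n[V_ov V_DS − ½ V_DS²] and I_D = (V_DD − V_DS)/R_D. Equating: 10 V_DS² − 24.04 V_DS + 4.8 = 0, giving V_DS = 0.22 V (the root below V_ov).
I_D = (4.8 − 0.22) / 6.59 = 0.695 mA.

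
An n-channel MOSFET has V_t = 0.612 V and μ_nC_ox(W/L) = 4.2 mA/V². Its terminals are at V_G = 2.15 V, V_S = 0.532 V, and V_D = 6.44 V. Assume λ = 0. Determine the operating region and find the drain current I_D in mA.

Saturation; I_D = 2.13 mA

V_GS = V_G − V_S = 2.15 − 0.532 = 1.62 V; V_DS = V_D − V_S = 6.44 − 0.532 = 5.91 V.
V_ov = V_GS − V_t = 1.62 − 0.612 = 1.01 V.
Since V_DS = 5.91 V ≥ V_ov = 1.01 V, the device is in saturation.
I_D = ½ k_n V_ov² = 0.5 × 4.2 × 1.01² = 2.13 mA.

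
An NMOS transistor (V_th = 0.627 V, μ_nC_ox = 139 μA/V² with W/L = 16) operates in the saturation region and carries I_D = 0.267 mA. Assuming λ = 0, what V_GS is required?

k_n = μ_nC_ox · (W/L) = 2.224 mA/V².
In saturation I_D = ½ k_n (V_GS − V_th)², so V_GS − V_th = √(2 I_D / k_n) = √(2 × 0.267 / 2.224) = 0.49 V.
V_GS = 0.627 + 0.49 = 1.12 V.

V_GS = 1.12 V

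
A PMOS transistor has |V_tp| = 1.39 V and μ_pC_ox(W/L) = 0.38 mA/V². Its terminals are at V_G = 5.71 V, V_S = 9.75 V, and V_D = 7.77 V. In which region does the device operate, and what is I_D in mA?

Triode; I_D = 1.25 mA

V_SG = V_S − V_G = 9.75 − 5.71 = 4.04 V; V_SD = V_S − V_D = 9.75 − 7.77 = 1.98 V.
V_ov = V_SG − |V_tp| = 4.04 − 1.39 = 2.65 V.
Since V_SD = 1.98 V < V_ov = 2.65 V, the device is in the triode region.
I_D = k_p [V_ov · V_SD − ½ V_SD²] = 0.38 × [2.65 × 1.98 − 0.5 × 1.98²] = 1.25 mA.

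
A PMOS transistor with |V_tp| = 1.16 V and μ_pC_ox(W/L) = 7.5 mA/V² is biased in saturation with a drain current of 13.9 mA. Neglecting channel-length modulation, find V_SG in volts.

In saturation I_D = ½ k_p (V_SG − |V_tp|)², so V_SG − |V_tp| = √(2 I_D / k_p) = √(2 × 13.9 / 7.5) = 1.93 V.
V_SG = 1.16 + 1.93 = 3.09 V.

V_SG = 3.09 V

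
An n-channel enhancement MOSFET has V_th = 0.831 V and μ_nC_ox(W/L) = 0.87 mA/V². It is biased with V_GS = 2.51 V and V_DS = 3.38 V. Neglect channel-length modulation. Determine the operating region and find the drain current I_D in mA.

V_ov = V_GS − V_th = 2.51 − 0.831 = 1.68 V.
Since V_DS = 3.38 V ≥ V_ov = 1.68 V, the device is in saturation.
I_D = ½ k_n V_ov² = 0.5 × 0.87 × 1.68² = 1.23 mA.

Saturation; I_D = 1.23 mA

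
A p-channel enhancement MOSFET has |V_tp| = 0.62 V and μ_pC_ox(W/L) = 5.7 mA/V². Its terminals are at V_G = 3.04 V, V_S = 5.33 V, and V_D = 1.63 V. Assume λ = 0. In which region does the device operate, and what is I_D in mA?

Saturation; I_D = 7.95 mA

V_SG = V_S − V_G = 5.33 − 3.04 = 2.29 V; V_SD = V_S − V_D = 5.33 − 1.63 = 3.7 V.
V_ov = V_SG − |V_tp| = 2.29 − 0.62 = 1.67 V.
Since V_SD = 3.7 V ≥ V_ov = 1.67 V, the device is in saturation.
I_D = ½ k_p V_ov² = 0.5 × 5.7 × 1.67² = 7.95 mA.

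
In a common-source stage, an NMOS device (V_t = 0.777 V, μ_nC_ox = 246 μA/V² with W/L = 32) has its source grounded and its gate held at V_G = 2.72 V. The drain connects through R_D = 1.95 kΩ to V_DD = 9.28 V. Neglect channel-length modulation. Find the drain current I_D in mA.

V_GS = V_G = 2.72 V, so V_ov = 2.72 − 0.777 = 1.94 V.
k_n = μ_nC_ox · (W/L) = 7.872 mA/V².
Assume saturation: I_D = ½ k_n V_ov² = 0.5 × 7.872 × 1.94² = 14.9 mA, giving V_DS = V_DD − I_D R_D = 9.28 − 14.9 × 1.95 = -19.7 V.
But -19.7 V < V_ov = 1.94 V, so the device is actually in triode.
In triode I_D = k_n[V_ov V_DS − ½ V_DS²] and I_D = (V_DD − V_DS)/R_D. Equating: 7.68 V_DS² − 30.83 V_DS + 9.28 = 0, giving V_DS = 0.328 V (the root below V_ov).
I_D = (9.28 − 0.328) / 1.95 = 4.59 mA.

I_D = 4.59 mA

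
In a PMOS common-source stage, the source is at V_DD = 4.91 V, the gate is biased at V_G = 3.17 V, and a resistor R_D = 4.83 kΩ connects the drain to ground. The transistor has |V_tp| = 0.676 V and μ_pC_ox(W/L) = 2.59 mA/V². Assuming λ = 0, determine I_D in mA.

V_SG = V_DD − V_G = 4.91 − 3.17 = 1.74 V, so V_ov = 1.74 − 0.676 = 1.06 V.
Assume saturation: I_D = ½ k_p V_ov² = 0.5 × 2.59 × 1.06² = 1.47 mA, giving V_SD = V_DD − I_D R_D = 4.91 − 1.47 × 4.83 = -2.17 V.
But -2.17 V < V_ov = 1.06 V, so the device is actually in triode.
In triode I_D = k_p[V_ov V_SD − ½ V_SD²] and I_D = (V_DD − V_SD)/R_D. Equating: 6.25 V_SD² − 14.31 V_SD + 4.91 = 0, giving V_SD = 0.42 V (the root below V_ov).
I_D = (4.91 − 0.42) / 4.83 = 0.93 mA.

I_D = 0.930 mA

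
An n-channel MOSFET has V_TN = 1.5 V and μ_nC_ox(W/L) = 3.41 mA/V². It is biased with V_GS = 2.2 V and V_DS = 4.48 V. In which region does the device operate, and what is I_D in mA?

V_ov = V_GS − V_TN = 2.2 − 1.5 = 0.7 V.
Since V_DS = 4.48 V ≥ V_ov = 0.7 V, the device is in saturation.
I_D = ½ k_n V_ov² = 0.5 × 3.41 × 0.7² = 0.835 mA.

Saturation; I_D = 0.835 mA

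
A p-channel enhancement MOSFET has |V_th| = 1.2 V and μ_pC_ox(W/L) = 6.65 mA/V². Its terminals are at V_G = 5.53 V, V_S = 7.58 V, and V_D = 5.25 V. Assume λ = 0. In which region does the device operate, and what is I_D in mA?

Saturation; I_D = 2.40 mA

V_SG = V_S − V_G = 7.58 − 5.53 = 2.05 V; V_SD = V_S − V_D = 7.58 − 5.25 = 2.33 V.
V_ov = V_SG − |V_th| = 2.05 − 1.2 = 0.85 V.
Since V_SD = 2.33 V ≥ V_ov = 0.85 V, the device is in saturation.
I_D = ½ k_p V_ov² = 0.5 × 6.65 × 0.85² = 2.4 mA.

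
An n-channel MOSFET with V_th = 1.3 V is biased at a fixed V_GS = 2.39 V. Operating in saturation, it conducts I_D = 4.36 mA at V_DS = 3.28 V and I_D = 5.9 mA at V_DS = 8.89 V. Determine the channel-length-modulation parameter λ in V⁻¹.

λ = 0.0793 V⁻¹

With V_GS fixed, I_D ∝ (1 + λ V_DS) in saturation, so I_D2/I_D1 = (1 + λ V_DS2)/(1 + λ V_DS1).
5.9/4.36 = 1.353 = (1 + 8.89 λ)/(1 + 3.28 λ).
Solving: λ (I_D1 V_DS2 − I_D2 V_DS1) = I_D2 − I_D1, so λ = (5.9 − 4.36) / (4.36 × 8.89 − 5.9 × 3.28) = 1.54 / 19.4 = 0.0793 V⁻¹.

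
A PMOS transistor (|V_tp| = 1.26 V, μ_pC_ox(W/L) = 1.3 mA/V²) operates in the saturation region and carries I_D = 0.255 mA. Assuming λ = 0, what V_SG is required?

In saturation I_D = ½ k_p (V_SG − |V_tp|)², so V_SG − |V_tp| = √(2 I_D / k_p) = √(2 × 0.255 / 1.3) = 0.626 V.
V_SG = 1.26 + 0.626 = 1.89 V.

V_SG = 1.89 V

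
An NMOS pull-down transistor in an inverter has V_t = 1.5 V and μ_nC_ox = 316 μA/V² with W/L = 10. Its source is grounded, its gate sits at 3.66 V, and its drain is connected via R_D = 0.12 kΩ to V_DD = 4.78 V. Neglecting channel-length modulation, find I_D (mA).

V_GS = V_G = 3.66 V, so V_ov = 3.66 − 1.5 = 2.16 V.
k_n = μ_nC_ox · (W/L) = 3.16 mA/V².
Assume saturation: I_D = ½ k_n V_ov² = 0.5 × 3.16 × 2.16² = 7.37 mA, giving V_DS = V_DD − I_D R_D = 4.78 − 7.37 × 0.12 = 3.9 V.
V_DS = 3.9 V ≥ V_ov = 2.16 V, confirming saturation.

I_D = 7.37 mA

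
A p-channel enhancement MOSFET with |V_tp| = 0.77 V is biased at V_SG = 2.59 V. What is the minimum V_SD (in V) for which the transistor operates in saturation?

The boundary between triode and saturation is V_SD = V_SG − |V_tp| = V_ov.
V_ov = 2.59 − 0.77 = 1.82 V.

V_SD,sat = 1.82 V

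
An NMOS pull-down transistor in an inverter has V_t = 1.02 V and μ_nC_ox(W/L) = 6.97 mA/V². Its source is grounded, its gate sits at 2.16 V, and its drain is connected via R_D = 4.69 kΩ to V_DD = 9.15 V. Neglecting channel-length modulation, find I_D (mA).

V_GS = V_G = 2.16 V, so V_ov = 2.16 − 1.02 = 1.14 V.
Assume saturation: I_D = ½ k_n V_ov² = 0.5 × 6.97 × 1.14² = 4.53 mA, giving V_DS = V_DD − I_D R_D = 9.15 − 4.53 × 4.69 = -12.1 V.
But -12.1 V < V_ov = 1.14 V, so the device is actually in triode.
In triode I_D = k_n[V_ov V_DS − ½ V_DS²] and I_D = (V_DD − V_DS)/R_D. Equating: 16.3 V_DS² − 38.27 V_DS + 9.15 = 0, giving V_DS = 0.27 V (the root below V_ov).
I_D = (9.15 − 0.27) / 4.69 = 1.89 mA.

I_D = 1.89 mA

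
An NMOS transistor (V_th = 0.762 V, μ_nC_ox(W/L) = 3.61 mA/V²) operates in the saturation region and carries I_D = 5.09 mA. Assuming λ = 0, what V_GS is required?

V_GS = 2.44 V

In saturation I_D = ½ k_n (V_GS − V_th)², so V_GS − V_th = √(2 I_D / k_n) = √(2 × 5.09 / 3.61) = 1.68 V.
V_GS = 0.762 + 1.68 = 2.44 V.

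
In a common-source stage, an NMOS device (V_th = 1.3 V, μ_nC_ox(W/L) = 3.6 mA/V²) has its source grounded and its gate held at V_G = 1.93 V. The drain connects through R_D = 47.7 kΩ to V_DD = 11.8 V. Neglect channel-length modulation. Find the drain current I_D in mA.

I_D = 0.245 mA

V_GS = V_G = 1.93 V, so V_ov = 1.93 − 1.3 = 0.63 V.
Assume saturation: I_D = ½ k_n V_ov² = 0.5 × 3.6 × 0.63² = 0.714 mA, giving V_DS = V_DD − I_D R_D = 11.8 − 0.714 × 47.7 = -22.3 V.
But -22.3 V < V_ov = 0.63 V, so the device is actually in triode.
In triode I_D = k_n[V_ov V_DS − ½ V_DS²] and I_D = (V_DD − V_DS)/R_D. Equating: 85.9 V_DS² − 109.2 V_DS + 11.8 = 0, giving V_DS = 0.119 V (the root below V_ov).
I_D = (11.8 − 0.119) / 47.7 = 0.245 mA.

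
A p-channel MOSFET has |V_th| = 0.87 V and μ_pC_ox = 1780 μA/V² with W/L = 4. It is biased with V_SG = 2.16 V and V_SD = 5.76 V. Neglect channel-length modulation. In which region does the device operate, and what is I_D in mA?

Saturation; I_D = 5.92 mA

k_p = μ_pC_ox · (W/L) = 7.12 mA/V².
V_ov = V_SG − |V_th| = 2.16 − 0.87 = 1.29 V.
Since V_SD = 5.76 V ≥ V_ov = 1.29 V, the device is in saturation.
I_D = ½ k_p V_ov² = 0.5 × 7.12 × 1.29² = 5.92 mA.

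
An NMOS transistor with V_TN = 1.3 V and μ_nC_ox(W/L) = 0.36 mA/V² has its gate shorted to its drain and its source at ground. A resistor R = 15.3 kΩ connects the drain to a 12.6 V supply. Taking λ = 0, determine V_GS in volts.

V_GS = 3.15 V

With gate tied to drain, V_GS = V_DS ≥ V_GS − V_TN, so the device is in saturation.
KCL at the drain: ½ k_n (V_GS − V_TN)² = (V_DD − V_GS)/R.
Let x = V_GS − 1.3. Then 2.75 x² + x − 11.3 = 0, giving x = 1.85 V (positive root), so V_GS = 3.15 V.
I_D = (V_DD − V_GS)/R = (12.6 − 3.15) / 15.3 = 0.618 mA.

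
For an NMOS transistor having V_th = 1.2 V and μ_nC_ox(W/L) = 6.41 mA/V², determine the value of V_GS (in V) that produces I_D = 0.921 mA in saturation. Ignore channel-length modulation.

In saturation I_D = ½ k_n (V_GS − V_th)², so V_GS − V_th = √(2 I_D / k_n) = √(2 × 0.921 / 6.41) = 0.536 V.
V_GS = 1.2 + 0.536 = 1.74 V.

V_GS = 1.74 V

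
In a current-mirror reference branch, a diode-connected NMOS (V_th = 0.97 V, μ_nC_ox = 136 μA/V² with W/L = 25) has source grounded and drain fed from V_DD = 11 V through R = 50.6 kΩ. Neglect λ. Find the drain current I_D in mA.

With gate tied to drain, V_GS = V_DS ≥ V_GS − V_th, so the device is in saturation.
k_n = μ_nC_ox · (W/L) = 3.4 mA/V².
KCL at the drain: ½ k_n (V_GS − V_th)² = (V_DD − V_GS)/R.
Let x = V_GS − 0.97. Then 86 x² + x − 10.03 = 0, giving x = 0.336 V (positive root), so V_GS = 1.31 V.
I_D = (V_DD − V_GS)/R = (11 − 1.31) / 50.6 = 0.192 mA.

I_D = 0.192 mA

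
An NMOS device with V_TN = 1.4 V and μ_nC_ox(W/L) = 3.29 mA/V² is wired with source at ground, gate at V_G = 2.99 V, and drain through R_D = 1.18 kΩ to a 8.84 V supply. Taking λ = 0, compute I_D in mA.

V_GS = V_G = 2.99 V, so V_ov = 2.99 − 1.4 = 1.59 V.
Assume saturation: I_D = ½ k_n V_ov² = 0.5 × 3.29 × 1.59² = 4.16 mA, giving V_DS = V_DD − I_D R_D = 8.84 − 4.16 × 1.18 = 3.93 V.
V_DS = 3.93 V ≥ V_ov = 1.59 V, confirming saturation.

I_D = 4.16 mA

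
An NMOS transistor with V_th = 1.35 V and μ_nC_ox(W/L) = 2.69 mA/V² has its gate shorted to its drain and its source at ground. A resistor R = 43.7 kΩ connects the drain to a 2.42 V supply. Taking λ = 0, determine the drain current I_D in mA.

With gate tied to drain, V_GS = V_DS ≥ V_GS − V_th, so the device is in saturation.
KCL at the drain: ½ k_n (V_GS − V_th)² = (V_DD − V_GS)/R.
Let x = V_GS − 1.35. Then 58.8 x² + x − 1.07 = 0, giving x = 0.127 V (positive root), so V_GS = 1.48 V.
I_D = (V_DD − V_GS)/R = (2.42 − 1.48) / 43.7 = 0.0216 mA.

I_D = 0.0216 mA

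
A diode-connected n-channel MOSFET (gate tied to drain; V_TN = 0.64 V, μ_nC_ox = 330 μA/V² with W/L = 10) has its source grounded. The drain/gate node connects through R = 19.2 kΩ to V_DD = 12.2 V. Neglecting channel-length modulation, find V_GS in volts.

With gate tied to drain, V_GS = V_DS ≥ V_GS − V_TN, so the device is in saturation.
k_n = μ_nC_ox · (W/L) = 3.3 mA/V².
KCL at the drain: ½ k_n (V_GS − V_TN)² = (V_DD − V_GS)/R.
Let x = V_GS − 0.64. Then 31.7 x² + x − 11.56 = 0, giving x = 0.588 V (positive root), so V_GS = 1.23 V.
I_D = (V_DD − V_GS)/R = (12.2 − 1.23) / 19.2 = 0.571 mA.

V_GS = 1.23 V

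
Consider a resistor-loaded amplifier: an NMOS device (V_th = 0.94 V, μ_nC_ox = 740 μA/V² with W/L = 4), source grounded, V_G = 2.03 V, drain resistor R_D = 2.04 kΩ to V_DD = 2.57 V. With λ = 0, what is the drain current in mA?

I_D = 1.06 mA

V_GS = V_G = 2.03 V, so V_ov = 2.03 − 0.94 = 1.09 V.
k_n = μ_nC_ox · (W/L) = 2.96 mA/V².
Assume saturation: I_D = ½ k_n V_ov² = 0.5 × 2.96 × 1.09² = 1.76 mA, giving V_DS = V_DD − I_D R_D = 2.57 − 1.76 × 2.04 = -1.02 V.
But -1.02 V < V_ov = 1.09 V, so the device is actually in triode.
In triode I_D = k_n[V_ov V_DS − ½ V_DS²] and I_D = (V_DD − V_DS)/R_D. Equating: 3.02 V_DS² − 7.582 V_DS + 2.57 = 0, giving V_DS = 0.404 V (the root below V_ov).
I_D = (2.57 − 0.404) / 2.04 = 1.06 mA.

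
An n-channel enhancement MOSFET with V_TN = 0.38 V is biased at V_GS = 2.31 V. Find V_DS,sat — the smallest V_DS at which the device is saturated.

V_DS,sat = 1.93 V

The boundary between triode and saturation is V_DS = V_GS − V_TN = V_ov.
V_ov = 2.31 − 0.38 = 1.93 V.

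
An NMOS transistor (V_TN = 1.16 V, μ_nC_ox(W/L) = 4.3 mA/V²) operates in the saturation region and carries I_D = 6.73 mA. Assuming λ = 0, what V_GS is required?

V_GS = 2.93 V

In saturation I_D = ½ k_n (V_GS − V_TN)², so V_GS − V_TN = √(2 I_D / k_n) = √(2 × 6.73 / 4.3) = 1.77 V.
V_GS = 1.16 + 1.77 = 2.93 V.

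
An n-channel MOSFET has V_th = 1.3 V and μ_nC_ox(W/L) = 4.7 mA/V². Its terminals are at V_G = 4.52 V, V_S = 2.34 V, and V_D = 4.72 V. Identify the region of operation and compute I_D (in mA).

Saturation; I_D = 1.82 mA

V_GS = V_G − V_S = 4.52 − 2.34 = 2.18 V; V_DS = V_D − V_S = 4.72 − 2.34 = 2.38 V.
V_ov = V_GS − V_th = 2.18 − 1.3 = 0.88 V.
Since V_DS = 2.38 V ≥ V_ov = 0.88 V, the device is in saturation.
I_D = ½ k_n V_ov² = 0.5 × 4.7 × 0.88² = 1.82 mA.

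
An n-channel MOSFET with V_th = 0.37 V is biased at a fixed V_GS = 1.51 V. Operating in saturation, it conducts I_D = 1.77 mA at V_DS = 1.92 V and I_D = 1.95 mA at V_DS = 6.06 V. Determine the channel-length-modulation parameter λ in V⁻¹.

λ = 0.0258 V⁻¹

With V_GS fixed, I_D ∝ (1 + λ V_DS) in saturation, so I_D2/I_D1 = (1 + λ V_DS2)/(1 + λ V_DS1).
1.95/1.77 = 1.102 = (1 + 6.06 λ)/(1 + 1.92 λ).
Solving: λ (I_D1 V_DS2 − I_D2 V_DS1) = I_D2 − I_D1, so λ = (1.95 − 1.77) / (1.77 × 6.06 − 1.95 × 1.92) = 0.18 / 6.98 = 0.0258 V⁻¹.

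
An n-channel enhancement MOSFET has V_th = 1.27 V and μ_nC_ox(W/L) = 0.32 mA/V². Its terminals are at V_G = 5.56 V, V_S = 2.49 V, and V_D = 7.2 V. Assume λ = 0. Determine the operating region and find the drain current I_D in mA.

Saturation; I_D = 0.518 mA

V_GS = V_G − V_S = 5.56 − 2.49 = 3.07 V; V_DS = V_D − V_S = 7.2 − 2.49 = 4.71 V.
V_ov = V_GS − V_th = 3.07 − 1.27 = 1.8 V.
Since V_DS = 4.71 V ≥ V_ov = 1.8 V, the device is in saturation.
I_D = ½ k_n V_ov² = 0.5 × 0.32 × 1.8² = 0.518 mA.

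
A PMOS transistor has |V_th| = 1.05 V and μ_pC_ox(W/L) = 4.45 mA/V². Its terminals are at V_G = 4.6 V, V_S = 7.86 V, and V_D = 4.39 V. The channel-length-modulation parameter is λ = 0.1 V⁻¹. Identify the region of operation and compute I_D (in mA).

V_SG = V_S − V_G = 7.86 − 4.6 = 3.26 V; V_SD = V_S − V_D = 7.86 − 4.39 = 3.47 V.
V_ov = V_SG − |V_th| = 3.26 − 1.05 = 2.21 V.
Since V_SD = 3.47 V ≥ V_ov = 2.21 V, the device is in saturation.
I_D = ½ k_p V_ov² (1 + λ V_SD) = 0.5 × 4.45 × 2.21² × (1 + 0.1 × 3.47) = 14.6 mA.

Saturation; I_D = 14.6 mA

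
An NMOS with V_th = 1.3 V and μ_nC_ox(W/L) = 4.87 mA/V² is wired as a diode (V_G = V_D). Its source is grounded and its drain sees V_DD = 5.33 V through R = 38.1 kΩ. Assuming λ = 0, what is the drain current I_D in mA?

With gate tied to drain, V_GS = V_DS ≥ V_GS − V_th, so the device is in saturation.
KCL at the drain: ½ k_n (V_GS − V_th)² = (V_DD − V_GS)/R.
Let x = V_GS − 1.3. Then 92.8 x² + x − 4.03 = 0, giving x = 0.203 V (positive root), so V_GS = 1.5 V.
I_D = (V_DD − V_GS)/R = (5.33 − 1.5) / 38.1 = 0.1 mA.

I_D = 0.100 mA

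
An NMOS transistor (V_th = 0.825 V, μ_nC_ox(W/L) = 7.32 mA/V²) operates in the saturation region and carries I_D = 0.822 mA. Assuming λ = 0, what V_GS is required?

V_GS = 1.30 V

In saturation I_D = ½ k_n (V_GS − V_th)², so V_GS − V_th = √(2 I_D / k_n) = √(2 × 0.822 / 7.32) = 0.474 V.
V_GS = 0.825 + 0.474 = 1.3 V.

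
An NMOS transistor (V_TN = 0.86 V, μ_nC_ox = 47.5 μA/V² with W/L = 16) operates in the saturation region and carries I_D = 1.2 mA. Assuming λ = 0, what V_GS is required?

V_GS = 2.64 V

k_n = μ_nC_ox · (W/L) = 0.76 mA/V².
In saturation I_D = ½ k_n (V_GS − V_TN)², so V_GS − V_TN = √(2 I_D / k_n) = √(2 × 1.2 / 0.76) = 1.78 V.
V_GS = 0.86 + 1.78 = 2.64 V.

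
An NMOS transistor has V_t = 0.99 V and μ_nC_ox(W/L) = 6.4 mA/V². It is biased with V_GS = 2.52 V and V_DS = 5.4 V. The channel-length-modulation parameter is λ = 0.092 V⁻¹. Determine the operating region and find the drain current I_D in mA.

Saturation; I_D = 11.2 mA

V_ov = V_GS − V_t = 2.52 − 0.99 = 1.53 V.
Since V_DS = 5.4 V ≥ V_ov = 1.53 V, the device is in saturation.
I_D = ½ k_n V_ov² (1 + λ V_DS) = 0.5 × 6.4 × 1.53² × (1 + 0.092 × 5.4) = 11.2 mA.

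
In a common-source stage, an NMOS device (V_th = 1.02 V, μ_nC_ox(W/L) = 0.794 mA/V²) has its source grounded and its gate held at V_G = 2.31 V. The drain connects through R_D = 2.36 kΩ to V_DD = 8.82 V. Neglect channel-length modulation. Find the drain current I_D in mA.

I_D = 0.661 mA

V_GS = V_G = 2.31 V, so V_ov = 2.31 − 1.02 = 1.29 V.
Assume saturation: I_D = ½ k_n V_ov² = 0.5 × 0.794 × 1.29² = 0.661 mA, giving V_DS = V_DD − I_D R_D = 8.82 − 0.661 × 2.36 = 7.26 V.
V_DS = 7.26 V ≥ V_ov = 1.29 V, confirming saturation.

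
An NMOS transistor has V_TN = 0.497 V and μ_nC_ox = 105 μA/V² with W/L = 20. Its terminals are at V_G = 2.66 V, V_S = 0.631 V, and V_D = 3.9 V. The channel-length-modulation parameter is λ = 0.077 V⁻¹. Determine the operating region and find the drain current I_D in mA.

V_GS = V_G − V_S = 2.66 − 0.631 = 2.03 V; V_DS = V_D − V_S = 3.9 − 0.631 = 3.27 V.
k_n = μ_nC_ox · (W/L) = 2.1 mA/V².
V_ov = V_GS − V_TN = 2.03 − 0.497 = 1.53 V.
Since V_DS = 3.27 V ≥ V_ov = 1.53 V, the device is in saturation.
I_D = ½ k_n V_ov² (1 + λ V_DS) = 0.5 × 2.1 × 1.53² × (1 + 0.077 × 3.27) = 3.08 mA.

Saturation; I_D = 3.08 mA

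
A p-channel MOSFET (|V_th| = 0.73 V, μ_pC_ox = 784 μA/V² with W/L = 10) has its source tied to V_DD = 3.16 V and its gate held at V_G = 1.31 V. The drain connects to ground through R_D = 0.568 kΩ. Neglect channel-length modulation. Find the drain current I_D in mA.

V_SG = V_DD − V_G = 3.16 − 1.31 = 1.85 V, so V_ov = 1.85 − 0.73 = 1.12 V.
k_p = μ_pC_ox · (W/L) = 7.84 mA/V².
Assume saturation: I_D = ½ k_p V_ov² = 0.5 × 7.84 × 1.12² = 4.92 mA, giving V_SD = V_DD − I_D R_D = 3.16 − 4.92 × 0.568 = 0.367 V.
But 0.367 V < V_ov = 1.12 V, so the device is actually in triode.
In triode I_D = k_p[V_ov V_SD − ½ V_SD²] and I_D = (V_DD − V_SD)/R_D. Equating: 2.23 V_SD² − 5.987 V_SD + 3.16 = 0, giving V_SD = 0.721 V (the root below V_ov).
I_D = (3.16 − 0.721) / 0.568 = 4.29 mA.

I_D = 4.29 mA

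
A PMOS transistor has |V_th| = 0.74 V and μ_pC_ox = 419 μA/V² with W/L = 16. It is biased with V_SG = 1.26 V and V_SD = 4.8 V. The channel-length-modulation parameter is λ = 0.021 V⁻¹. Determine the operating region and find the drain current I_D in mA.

Saturation; I_D = 0.998 mA

k_p = μ_pC_ox · (W/L) = 6.704 mA/V².
V_ov = V_SG − |V_th| = 1.26 − 0.74 = 0.52 V.
Since V_SD = 4.8 V ≥ V_ov = 0.52 V, the device is in saturation.
I_D = ½ k_p V_ov² (1 + λ V_SD) = 0.5 × 6.704 × 0.52² × (1 + 0.021 × 4.8) = 0.998 mA.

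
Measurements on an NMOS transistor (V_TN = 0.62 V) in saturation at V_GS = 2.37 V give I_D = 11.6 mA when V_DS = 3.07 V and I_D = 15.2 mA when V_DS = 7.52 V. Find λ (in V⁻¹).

λ = 0.0887 V⁻¹

With V_GS fixed, I_D ∝ (1 + λ V_DS) in saturation, so I_D2/I_D1 = (1 + λ V_DS2)/(1 + λ V_DS1).
15.2/11.6 = 1.31 = (1 + 7.52 λ)/(1 + 3.07 λ).
Solving: λ (I_D1 V_DS2 − I_D2 V_DS1) = I_D2 − I_D1, so λ = (15.2 − 11.6) / (11.6 × 7.52 − 15.2 × 3.07) = 3.6 / 40.6 = 0.0887 V⁻¹.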